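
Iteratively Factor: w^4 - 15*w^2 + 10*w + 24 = (w + 4)*(w^3 - 4*w^2 + w + 6) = (w + 1)*(w + 4)*(w^2 - 5*w + 6) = (w - 2)*(w + 1)*(w + 4)*(w - 3)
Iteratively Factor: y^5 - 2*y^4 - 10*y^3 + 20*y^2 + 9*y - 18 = (y - 2)*(y^4 - 10*y^2 + 9) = (y - 2)*(y - 1)*(y^3 + y^2 - 9*y - 9) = (y - 2)*(y - 1)*(y + 3)*(y^2 - 2*y - 3) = (y - 2)*(y - 1)*(y + 1)*(y + 3)*(y - 3)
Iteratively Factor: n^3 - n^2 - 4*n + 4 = (n + 2)*(n^2 - 3*n + 2) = (n - 1)*(n + 2)*(n - 2)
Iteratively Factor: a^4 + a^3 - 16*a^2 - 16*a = (a - 4)*(a^3 + 5*a^2 + 4*a) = (a - 4)*(a + 1)*(a^2 + 4*a) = a*(a - 4)*(a + 1)*(a + 4)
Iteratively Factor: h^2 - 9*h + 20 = (h - 4)*(h - 5)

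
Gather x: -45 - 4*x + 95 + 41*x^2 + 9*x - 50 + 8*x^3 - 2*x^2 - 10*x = 8*x^3 + 39*x^2 - 5*x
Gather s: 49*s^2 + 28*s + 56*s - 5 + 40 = 49*s^2 + 84*s + 35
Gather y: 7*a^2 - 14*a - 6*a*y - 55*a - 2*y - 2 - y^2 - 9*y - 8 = 7*a^2 - 69*a - y^2 + y*(-6*a - 11) - 10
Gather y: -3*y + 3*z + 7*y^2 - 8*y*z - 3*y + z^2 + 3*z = 7*y^2 + y*(-8*z - 6) + z^2 + 6*z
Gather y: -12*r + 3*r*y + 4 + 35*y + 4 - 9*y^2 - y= -12*r - 9*y^2 + y*(3*r + 34) + 8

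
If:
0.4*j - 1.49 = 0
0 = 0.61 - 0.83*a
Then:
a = 0.73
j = 3.72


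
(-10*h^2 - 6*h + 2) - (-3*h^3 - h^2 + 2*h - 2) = 3*h^3 - 9*h^2 - 8*h + 4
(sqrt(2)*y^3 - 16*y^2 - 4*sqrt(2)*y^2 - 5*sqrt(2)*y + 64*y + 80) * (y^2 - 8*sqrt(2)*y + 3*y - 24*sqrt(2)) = sqrt(2)*y^5 - 32*y^4 - sqrt(2)*y^4 + 32*y^3 + 111*sqrt(2)*y^3 - 143*sqrt(2)*y^2 + 544*y^2 - 2176*sqrt(2)*y + 480*y - 1920*sqrt(2)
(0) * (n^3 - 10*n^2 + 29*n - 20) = 0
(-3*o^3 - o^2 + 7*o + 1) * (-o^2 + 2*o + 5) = 3*o^5 - 5*o^4 - 24*o^3 + 8*o^2 + 37*o + 5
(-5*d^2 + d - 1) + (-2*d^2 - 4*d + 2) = -7*d^2 - 3*d + 1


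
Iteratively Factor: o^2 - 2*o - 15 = (o - 5)*(o + 3)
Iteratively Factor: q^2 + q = (q + 1)*(q)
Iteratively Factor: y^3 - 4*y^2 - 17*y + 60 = (y - 5)*(y^2 + y - 12) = (y - 5)*(y + 4)*(y - 3)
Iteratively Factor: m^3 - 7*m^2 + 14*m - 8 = (m - 2)*(m^2 - 5*m + 4) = (m - 2)*(m - 1)*(m - 4)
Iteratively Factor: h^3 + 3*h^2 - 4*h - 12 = (h + 3)*(h^2 - 4) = (h - 2)*(h + 3)*(h + 2)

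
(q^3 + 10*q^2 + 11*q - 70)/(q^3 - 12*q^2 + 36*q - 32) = (q^2 + 12*q + 35)/(q^2 - 10*q + 16)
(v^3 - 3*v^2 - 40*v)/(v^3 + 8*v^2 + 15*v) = (v - 8)/(v + 3)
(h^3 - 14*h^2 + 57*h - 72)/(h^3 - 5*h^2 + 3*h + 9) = (h - 8)/(h + 1)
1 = 1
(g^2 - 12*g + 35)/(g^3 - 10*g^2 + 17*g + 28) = (g - 5)/(g^2 - 3*g - 4)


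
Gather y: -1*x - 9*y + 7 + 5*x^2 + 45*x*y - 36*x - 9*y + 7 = 5*x^2 - 37*x + y*(45*x - 18) + 14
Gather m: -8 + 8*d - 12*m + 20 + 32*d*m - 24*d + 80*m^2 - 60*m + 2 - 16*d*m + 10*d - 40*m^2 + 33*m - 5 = -6*d + 40*m^2 + m*(16*d - 39) + 9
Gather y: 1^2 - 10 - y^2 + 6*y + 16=-y^2 + 6*y + 7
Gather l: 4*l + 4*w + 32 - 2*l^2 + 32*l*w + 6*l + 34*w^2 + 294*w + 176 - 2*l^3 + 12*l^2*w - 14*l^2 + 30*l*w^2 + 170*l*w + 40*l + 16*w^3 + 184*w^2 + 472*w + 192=-2*l^3 + l^2*(12*w - 16) + l*(30*w^2 + 202*w + 50) + 16*w^3 + 218*w^2 + 770*w + 400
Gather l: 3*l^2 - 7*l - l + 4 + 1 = 3*l^2 - 8*l + 5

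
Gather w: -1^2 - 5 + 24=18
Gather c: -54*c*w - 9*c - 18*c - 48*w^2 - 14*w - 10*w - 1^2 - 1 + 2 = c*(-54*w - 27) - 48*w^2 - 24*w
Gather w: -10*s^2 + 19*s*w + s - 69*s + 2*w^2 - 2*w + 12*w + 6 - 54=-10*s^2 - 68*s + 2*w^2 + w*(19*s + 10) - 48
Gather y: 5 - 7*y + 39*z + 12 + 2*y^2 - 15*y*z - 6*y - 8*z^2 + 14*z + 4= 2*y^2 + y*(-15*z - 13) - 8*z^2 + 53*z + 21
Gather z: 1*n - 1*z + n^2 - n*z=n^2 + n + z*(-n - 1)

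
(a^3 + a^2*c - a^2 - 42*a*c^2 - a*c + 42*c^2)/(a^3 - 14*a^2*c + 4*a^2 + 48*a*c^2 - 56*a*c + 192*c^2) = (a^2 + 7*a*c - a - 7*c)/(a^2 - 8*a*c + 4*a - 32*c)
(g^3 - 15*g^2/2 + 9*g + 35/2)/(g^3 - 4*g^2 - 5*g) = (g - 7/2)/g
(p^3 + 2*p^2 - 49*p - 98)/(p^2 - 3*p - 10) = (p^2 - 49)/(p - 5)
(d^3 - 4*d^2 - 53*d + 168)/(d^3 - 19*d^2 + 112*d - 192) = (d + 7)/(d - 8)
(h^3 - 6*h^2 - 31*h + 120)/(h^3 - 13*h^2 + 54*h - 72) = (h^2 - 3*h - 40)/(h^2 - 10*h + 24)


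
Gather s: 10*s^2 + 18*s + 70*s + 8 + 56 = 10*s^2 + 88*s + 64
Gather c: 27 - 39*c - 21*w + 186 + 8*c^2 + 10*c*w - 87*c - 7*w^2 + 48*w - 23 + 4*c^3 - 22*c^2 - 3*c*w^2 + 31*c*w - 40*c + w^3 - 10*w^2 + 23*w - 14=4*c^3 - 14*c^2 + c*(-3*w^2 + 41*w - 166) + w^3 - 17*w^2 + 50*w + 176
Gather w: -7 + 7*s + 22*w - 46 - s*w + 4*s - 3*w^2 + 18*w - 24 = 11*s - 3*w^2 + w*(40 - s) - 77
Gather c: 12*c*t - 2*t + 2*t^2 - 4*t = 12*c*t + 2*t^2 - 6*t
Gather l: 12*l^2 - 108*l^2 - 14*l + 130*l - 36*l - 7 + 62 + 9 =-96*l^2 + 80*l + 64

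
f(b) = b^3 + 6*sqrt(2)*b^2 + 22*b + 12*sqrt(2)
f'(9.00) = 417.74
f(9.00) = 1631.28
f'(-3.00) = -1.91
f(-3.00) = 0.34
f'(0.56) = 32.44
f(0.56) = 32.13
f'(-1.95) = 0.31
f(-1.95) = -1.08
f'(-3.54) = -0.48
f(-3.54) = 1.06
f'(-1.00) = 8.03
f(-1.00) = 2.46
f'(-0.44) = 15.11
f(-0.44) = 8.85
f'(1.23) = 47.41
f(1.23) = 58.73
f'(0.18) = 25.15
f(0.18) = 21.21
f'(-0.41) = 15.55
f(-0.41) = 9.31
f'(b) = 3*b^2 + 12*sqrt(2)*b + 22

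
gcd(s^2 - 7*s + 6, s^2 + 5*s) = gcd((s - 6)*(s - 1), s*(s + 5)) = 1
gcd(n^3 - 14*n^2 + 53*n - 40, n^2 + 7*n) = 1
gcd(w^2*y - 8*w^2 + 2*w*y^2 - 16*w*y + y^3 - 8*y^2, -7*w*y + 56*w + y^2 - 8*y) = y - 8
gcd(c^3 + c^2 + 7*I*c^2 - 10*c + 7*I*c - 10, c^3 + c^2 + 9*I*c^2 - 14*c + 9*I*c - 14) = c^2 + c*(1 + 2*I) + 2*I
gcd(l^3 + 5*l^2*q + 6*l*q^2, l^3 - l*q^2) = l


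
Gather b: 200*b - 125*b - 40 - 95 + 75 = 75*b - 60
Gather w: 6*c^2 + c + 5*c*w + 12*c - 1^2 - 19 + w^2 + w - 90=6*c^2 + 13*c + w^2 + w*(5*c + 1) - 110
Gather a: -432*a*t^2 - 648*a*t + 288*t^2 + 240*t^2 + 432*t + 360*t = a*(-432*t^2 - 648*t) + 528*t^2 + 792*t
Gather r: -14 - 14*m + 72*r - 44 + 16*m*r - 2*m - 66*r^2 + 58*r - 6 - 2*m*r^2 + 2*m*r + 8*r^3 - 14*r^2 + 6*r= -16*m + 8*r^3 + r^2*(-2*m - 80) + r*(18*m + 136) - 64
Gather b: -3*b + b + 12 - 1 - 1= 10 - 2*b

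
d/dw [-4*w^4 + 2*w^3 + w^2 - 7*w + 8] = -16*w^3 + 6*w^2 + 2*w - 7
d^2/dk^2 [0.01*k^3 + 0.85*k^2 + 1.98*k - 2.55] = 0.06*k + 1.7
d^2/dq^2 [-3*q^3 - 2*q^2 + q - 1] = -18*q - 4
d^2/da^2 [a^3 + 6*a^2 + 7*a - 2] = 6*a + 12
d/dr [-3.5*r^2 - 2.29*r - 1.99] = -7.0*r - 2.29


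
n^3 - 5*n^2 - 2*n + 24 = (n - 4)*(n - 3)*(n + 2)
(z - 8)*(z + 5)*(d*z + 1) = d*z^3 - 3*d*z^2 - 40*d*z + z^2 - 3*z - 40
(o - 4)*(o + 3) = o^2 - o - 12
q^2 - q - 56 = (q - 8)*(q + 7)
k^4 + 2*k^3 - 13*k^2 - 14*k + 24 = (k - 3)*(k - 1)*(k + 2)*(k + 4)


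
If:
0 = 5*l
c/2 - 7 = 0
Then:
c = 14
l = 0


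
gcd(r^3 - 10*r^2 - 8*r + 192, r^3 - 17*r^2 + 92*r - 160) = r - 8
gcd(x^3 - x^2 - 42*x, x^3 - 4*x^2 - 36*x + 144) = x + 6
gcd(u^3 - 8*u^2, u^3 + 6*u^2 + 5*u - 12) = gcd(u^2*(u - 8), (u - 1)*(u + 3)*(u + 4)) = 1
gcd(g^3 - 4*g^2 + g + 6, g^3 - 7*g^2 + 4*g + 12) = g^2 - g - 2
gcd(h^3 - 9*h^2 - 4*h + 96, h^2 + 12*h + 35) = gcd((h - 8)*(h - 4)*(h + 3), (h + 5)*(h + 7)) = 1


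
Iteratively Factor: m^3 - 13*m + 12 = (m - 1)*(m^2 + m - 12) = (m - 3)*(m - 1)*(m + 4)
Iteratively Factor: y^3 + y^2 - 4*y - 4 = (y + 2)*(y^2 - y - 2) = (y + 1)*(y + 2)*(y - 2)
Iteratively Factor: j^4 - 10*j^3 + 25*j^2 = (j - 5)*(j^3 - 5*j^2) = (j - 5)^2*(j^2) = j*(j - 5)^2*(j)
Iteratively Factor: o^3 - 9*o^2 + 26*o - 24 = (o - 3)*(o^2 - 6*o + 8) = (o - 3)*(o - 2)*(o - 4)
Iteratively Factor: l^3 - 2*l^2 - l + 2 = (l - 1)*(l^2 - l - 2) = (l - 1)*(l + 1)*(l - 2)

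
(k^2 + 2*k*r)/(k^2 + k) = (k + 2*r)/(k + 1)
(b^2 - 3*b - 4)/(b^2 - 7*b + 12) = (b + 1)/(b - 3)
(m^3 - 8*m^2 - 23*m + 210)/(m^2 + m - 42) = (m^2 - 2*m - 35)/(m + 7)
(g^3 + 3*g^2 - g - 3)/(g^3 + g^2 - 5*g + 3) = (g + 1)/(g - 1)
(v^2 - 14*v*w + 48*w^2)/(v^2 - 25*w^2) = (v^2 - 14*v*w + 48*w^2)/(v^2 - 25*w^2)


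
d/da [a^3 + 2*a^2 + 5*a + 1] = 3*a^2 + 4*a + 5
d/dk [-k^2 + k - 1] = 1 - 2*k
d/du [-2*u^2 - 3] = -4*u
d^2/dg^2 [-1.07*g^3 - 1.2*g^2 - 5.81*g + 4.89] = -6.42*g - 2.4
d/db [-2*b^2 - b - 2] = -4*b - 1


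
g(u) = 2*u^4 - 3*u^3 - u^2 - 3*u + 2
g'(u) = 8*u^3 - 9*u^2 - 2*u - 3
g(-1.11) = 11.24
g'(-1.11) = -22.81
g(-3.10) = 275.77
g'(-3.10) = -321.62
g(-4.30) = 918.69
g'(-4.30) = -796.87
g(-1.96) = 56.14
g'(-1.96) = -93.89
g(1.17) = -3.94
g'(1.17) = -4.85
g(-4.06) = 741.88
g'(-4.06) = -678.62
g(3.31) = 112.39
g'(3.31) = 181.89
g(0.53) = -0.16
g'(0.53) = -5.40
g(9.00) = 10829.00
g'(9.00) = 5082.00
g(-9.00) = 15257.00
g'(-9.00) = -6546.00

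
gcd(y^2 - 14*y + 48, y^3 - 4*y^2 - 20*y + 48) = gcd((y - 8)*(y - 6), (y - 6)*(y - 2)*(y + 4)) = y - 6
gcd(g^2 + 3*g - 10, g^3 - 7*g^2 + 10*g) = g - 2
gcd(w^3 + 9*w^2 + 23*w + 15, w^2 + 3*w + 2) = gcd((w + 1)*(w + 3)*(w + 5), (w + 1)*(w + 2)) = w + 1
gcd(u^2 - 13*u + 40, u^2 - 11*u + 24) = u - 8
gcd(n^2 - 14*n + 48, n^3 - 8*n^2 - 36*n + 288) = n^2 - 14*n + 48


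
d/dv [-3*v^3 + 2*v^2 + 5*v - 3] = -9*v^2 + 4*v + 5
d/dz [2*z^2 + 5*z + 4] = 4*z + 5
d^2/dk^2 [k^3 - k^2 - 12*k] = 6*k - 2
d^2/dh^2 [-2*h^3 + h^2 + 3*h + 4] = 2 - 12*h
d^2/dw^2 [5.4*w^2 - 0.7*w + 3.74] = 10.8000000000000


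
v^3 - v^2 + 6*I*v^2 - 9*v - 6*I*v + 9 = (v - 1)*(v + 3*I)^2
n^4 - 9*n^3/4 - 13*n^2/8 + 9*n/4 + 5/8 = (n - 5/2)*(n - 1)*(n + 1/4)*(n + 1)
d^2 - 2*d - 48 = (d - 8)*(d + 6)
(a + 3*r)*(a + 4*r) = a^2 + 7*a*r + 12*r^2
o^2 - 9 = (o - 3)*(o + 3)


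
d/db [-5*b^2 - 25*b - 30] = -10*b - 25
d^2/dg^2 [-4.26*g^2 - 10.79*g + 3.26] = -8.52000000000000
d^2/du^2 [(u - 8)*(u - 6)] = 2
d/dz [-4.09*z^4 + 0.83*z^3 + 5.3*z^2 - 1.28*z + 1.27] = -16.36*z^3 + 2.49*z^2 + 10.6*z - 1.28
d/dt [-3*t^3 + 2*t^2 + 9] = t*(4 - 9*t)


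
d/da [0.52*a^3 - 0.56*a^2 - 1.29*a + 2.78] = 1.56*a^2 - 1.12*a - 1.29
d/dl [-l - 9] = -1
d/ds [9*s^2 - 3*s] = 18*s - 3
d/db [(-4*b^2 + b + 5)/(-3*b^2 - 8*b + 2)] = 7*(5*b^2 + 2*b + 6)/(9*b^4 + 48*b^3 + 52*b^2 - 32*b + 4)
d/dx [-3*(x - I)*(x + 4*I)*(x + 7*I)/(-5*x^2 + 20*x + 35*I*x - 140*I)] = (3*x^4 + x^3*(-24 - 42*I) + x^2*(261 + 132*I) + x*(-1680 - 168*I) - 588 - 1092*I)/(5*x^4 + x^3*(-40 - 70*I) + x^2*(-165 + 560*I) + x*(1960 - 1120*I) - 3920)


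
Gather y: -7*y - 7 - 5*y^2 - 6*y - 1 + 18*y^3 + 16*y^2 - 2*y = 18*y^3 + 11*y^2 - 15*y - 8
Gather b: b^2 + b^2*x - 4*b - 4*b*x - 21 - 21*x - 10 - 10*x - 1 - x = b^2*(x + 1) + b*(-4*x - 4) - 32*x - 32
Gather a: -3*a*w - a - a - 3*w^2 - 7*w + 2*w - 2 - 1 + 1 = a*(-3*w - 2) - 3*w^2 - 5*w - 2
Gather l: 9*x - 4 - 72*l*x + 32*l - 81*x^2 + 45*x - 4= l*(32 - 72*x) - 81*x^2 + 54*x - 8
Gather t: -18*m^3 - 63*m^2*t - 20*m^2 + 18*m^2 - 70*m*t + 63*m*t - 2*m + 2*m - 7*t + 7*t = -18*m^3 - 2*m^2 + t*(-63*m^2 - 7*m)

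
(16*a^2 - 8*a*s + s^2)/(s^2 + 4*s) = (16*a^2 - 8*a*s + s^2)/(s*(s + 4))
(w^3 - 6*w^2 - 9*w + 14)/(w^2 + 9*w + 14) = (w^2 - 8*w + 7)/(w + 7)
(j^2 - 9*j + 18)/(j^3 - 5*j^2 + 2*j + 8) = (j^2 - 9*j + 18)/(j^3 - 5*j^2 + 2*j + 8)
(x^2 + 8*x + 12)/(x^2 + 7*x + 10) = (x + 6)/(x + 5)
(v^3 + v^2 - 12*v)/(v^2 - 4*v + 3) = v*(v + 4)/(v - 1)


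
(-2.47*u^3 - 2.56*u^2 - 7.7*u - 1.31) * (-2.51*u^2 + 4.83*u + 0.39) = 6.1997*u^5 - 5.5045*u^4 + 5.9989*u^3 - 34.9013*u^2 - 9.3303*u - 0.5109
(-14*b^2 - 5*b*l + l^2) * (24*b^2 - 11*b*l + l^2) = -336*b^4 + 34*b^3*l + 65*b^2*l^2 - 16*b*l^3 + l^4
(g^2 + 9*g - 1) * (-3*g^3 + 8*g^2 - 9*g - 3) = -3*g^5 - 19*g^4 + 66*g^3 - 92*g^2 - 18*g + 3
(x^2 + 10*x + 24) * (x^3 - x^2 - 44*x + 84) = x^5 + 9*x^4 - 30*x^3 - 380*x^2 - 216*x + 2016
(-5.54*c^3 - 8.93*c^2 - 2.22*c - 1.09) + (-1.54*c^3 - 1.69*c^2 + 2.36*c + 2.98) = -7.08*c^3 - 10.62*c^2 + 0.14*c + 1.89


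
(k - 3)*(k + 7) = k^2 + 4*k - 21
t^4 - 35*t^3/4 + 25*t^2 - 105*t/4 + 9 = (t - 4)*(t - 3)*(t - 1)*(t - 3/4)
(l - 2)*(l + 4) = l^2 + 2*l - 8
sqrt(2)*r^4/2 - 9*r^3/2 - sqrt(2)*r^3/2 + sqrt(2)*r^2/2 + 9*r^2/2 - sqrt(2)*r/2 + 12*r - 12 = (r - 1)*(r - 4*sqrt(2))*(r - 3*sqrt(2)/2)*(sqrt(2)*r/2 + 1)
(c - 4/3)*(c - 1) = c^2 - 7*c/3 + 4/3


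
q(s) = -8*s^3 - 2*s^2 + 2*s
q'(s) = -24*s^2 - 4*s + 2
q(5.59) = -1448.73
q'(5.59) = -770.31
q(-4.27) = 577.83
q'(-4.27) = -418.51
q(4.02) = -544.00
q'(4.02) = -401.93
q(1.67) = -39.50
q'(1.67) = -71.61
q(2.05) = -73.23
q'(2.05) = -107.06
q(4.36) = -692.35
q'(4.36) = -471.67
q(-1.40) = 15.23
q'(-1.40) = -39.44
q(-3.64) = 352.05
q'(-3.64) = -301.43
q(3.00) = -228.00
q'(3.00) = -226.00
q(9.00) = -5976.00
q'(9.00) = -1978.00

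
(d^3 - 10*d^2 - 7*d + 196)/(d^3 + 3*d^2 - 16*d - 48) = (d^2 - 14*d + 49)/(d^2 - d - 12)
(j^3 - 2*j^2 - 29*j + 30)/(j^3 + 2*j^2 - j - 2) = (j^2 - j - 30)/(j^2 + 3*j + 2)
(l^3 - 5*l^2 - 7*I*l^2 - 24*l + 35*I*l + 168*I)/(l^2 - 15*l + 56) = (l^2 + l*(3 - 7*I) - 21*I)/(l - 7)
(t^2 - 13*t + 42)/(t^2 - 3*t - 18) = (t - 7)/(t + 3)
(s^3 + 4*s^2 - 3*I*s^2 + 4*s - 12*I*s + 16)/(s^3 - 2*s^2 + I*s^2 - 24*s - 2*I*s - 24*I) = (s - 4*I)/(s - 6)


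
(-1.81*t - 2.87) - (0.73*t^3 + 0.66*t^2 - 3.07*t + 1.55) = -0.73*t^3 - 0.66*t^2 + 1.26*t - 4.42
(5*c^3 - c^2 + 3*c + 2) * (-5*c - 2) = -25*c^4 - 5*c^3 - 13*c^2 - 16*c - 4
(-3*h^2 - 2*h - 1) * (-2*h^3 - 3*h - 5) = 6*h^5 + 4*h^4 + 11*h^3 + 21*h^2 + 13*h + 5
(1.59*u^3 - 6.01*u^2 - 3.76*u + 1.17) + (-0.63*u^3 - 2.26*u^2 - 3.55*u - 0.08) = 0.96*u^3 - 8.27*u^2 - 7.31*u + 1.09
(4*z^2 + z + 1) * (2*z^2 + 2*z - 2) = 8*z^4 + 10*z^3 - 4*z^2 - 2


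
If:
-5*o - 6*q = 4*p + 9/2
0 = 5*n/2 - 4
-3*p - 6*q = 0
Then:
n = 8/5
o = 2*q/5 - 9/10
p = -2*q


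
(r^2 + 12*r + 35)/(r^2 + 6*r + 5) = (r + 7)/(r + 1)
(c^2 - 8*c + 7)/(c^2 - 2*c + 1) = (c - 7)/(c - 1)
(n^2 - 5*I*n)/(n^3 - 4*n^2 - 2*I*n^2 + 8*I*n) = (n - 5*I)/(n^2 - 4*n - 2*I*n + 8*I)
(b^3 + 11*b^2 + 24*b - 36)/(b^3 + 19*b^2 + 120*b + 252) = (b - 1)/(b + 7)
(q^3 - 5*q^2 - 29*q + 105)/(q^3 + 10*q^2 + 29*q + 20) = (q^2 - 10*q + 21)/(q^2 + 5*q + 4)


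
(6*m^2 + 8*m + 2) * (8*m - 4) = 48*m^3 + 40*m^2 - 16*m - 8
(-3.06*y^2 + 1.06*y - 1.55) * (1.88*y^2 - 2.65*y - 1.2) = -5.7528*y^4 + 10.1018*y^3 - 2.051*y^2 + 2.8355*y + 1.86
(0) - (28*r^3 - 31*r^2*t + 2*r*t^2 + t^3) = -28*r^3 + 31*r^2*t - 2*r*t^2 - t^3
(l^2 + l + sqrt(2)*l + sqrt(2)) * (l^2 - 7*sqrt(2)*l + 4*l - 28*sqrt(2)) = l^4 - 6*sqrt(2)*l^3 + 5*l^3 - 30*sqrt(2)*l^2 - 10*l^2 - 70*l - 24*sqrt(2)*l - 56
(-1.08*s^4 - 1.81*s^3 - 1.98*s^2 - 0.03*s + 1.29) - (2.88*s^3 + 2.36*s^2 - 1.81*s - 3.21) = -1.08*s^4 - 4.69*s^3 - 4.34*s^2 + 1.78*s + 4.5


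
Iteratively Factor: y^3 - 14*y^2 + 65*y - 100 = (y - 5)*(y^2 - 9*y + 20) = (y - 5)*(y - 4)*(y - 5)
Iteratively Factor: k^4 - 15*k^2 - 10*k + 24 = (k - 4)*(k^3 + 4*k^2 + k - 6) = (k - 4)*(k + 3)*(k^2 + k - 2) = (k - 4)*(k - 1)*(k + 3)*(k + 2)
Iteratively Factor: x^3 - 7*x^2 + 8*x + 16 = (x - 4)*(x^2 - 3*x - 4) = (x - 4)^2*(x + 1)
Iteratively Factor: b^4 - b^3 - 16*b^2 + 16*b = (b - 1)*(b^3 - 16*b) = (b - 4)*(b - 1)*(b^2 + 4*b) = b*(b - 4)*(b - 1)*(b + 4)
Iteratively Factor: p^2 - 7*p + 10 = (p - 5)*(p - 2)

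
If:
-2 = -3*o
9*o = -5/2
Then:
No Solution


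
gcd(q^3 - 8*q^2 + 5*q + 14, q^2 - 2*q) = q - 2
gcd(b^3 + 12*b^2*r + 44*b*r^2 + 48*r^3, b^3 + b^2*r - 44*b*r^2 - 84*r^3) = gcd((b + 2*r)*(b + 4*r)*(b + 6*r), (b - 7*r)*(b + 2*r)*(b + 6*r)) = b^2 + 8*b*r + 12*r^2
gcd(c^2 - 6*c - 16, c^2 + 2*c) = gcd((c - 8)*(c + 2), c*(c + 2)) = c + 2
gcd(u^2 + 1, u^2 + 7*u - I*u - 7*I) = u - I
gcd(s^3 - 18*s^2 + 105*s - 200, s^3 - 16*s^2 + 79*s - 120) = s^2 - 13*s + 40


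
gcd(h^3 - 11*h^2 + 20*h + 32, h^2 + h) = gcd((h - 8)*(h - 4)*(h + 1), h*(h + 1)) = h + 1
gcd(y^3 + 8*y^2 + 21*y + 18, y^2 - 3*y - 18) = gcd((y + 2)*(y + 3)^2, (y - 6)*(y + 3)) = y + 3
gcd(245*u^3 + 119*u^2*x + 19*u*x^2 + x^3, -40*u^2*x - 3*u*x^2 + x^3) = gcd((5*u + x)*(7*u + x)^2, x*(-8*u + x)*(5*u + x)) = 5*u + x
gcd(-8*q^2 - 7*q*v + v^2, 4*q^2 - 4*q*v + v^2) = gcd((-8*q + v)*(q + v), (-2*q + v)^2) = 1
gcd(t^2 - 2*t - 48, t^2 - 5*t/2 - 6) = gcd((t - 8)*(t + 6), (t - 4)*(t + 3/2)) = 1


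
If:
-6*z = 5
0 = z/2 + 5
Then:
No Solution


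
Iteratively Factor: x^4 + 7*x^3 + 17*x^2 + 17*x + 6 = (x + 1)*(x^3 + 6*x^2 + 11*x + 6) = (x + 1)*(x + 2)*(x^2 + 4*x + 3) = (x + 1)*(x + 2)*(x + 3)*(x + 1)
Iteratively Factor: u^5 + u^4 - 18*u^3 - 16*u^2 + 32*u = (u)*(u^4 + u^3 - 18*u^2 - 16*u + 32) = u*(u - 4)*(u^3 + 5*u^2 + 2*u - 8) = u*(u - 4)*(u + 4)*(u^2 + u - 2) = u*(u - 4)*(u + 2)*(u + 4)*(u - 1)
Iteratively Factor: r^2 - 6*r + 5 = (r - 5)*(r - 1)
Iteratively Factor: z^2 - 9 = (z + 3)*(z - 3)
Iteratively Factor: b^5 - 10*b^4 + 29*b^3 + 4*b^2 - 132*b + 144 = (b - 4)*(b^4 - 6*b^3 + 5*b^2 + 24*b - 36) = (b - 4)*(b - 2)*(b^3 - 4*b^2 - 3*b + 18) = (b - 4)*(b - 3)*(b - 2)*(b^2 - b - 6) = (b - 4)*(b - 3)*(b - 2)*(b + 2)*(b - 3)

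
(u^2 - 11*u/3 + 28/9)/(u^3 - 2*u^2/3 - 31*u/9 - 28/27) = 3*(3*u - 4)/(9*u^2 + 15*u + 4)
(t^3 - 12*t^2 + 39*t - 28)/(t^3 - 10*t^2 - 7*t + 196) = (t^2 - 5*t + 4)/(t^2 - 3*t - 28)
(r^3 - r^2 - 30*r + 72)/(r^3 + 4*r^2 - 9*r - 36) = (r^2 + 2*r - 24)/(r^2 + 7*r + 12)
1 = 1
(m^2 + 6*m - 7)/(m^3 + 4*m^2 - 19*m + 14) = 1/(m - 2)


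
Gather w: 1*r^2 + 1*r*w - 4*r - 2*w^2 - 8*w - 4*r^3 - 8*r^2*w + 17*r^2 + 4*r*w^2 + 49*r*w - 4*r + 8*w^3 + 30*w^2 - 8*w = -4*r^3 + 18*r^2 - 8*r + 8*w^3 + w^2*(4*r + 28) + w*(-8*r^2 + 50*r - 16)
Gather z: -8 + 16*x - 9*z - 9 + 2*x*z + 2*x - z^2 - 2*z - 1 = 18*x - z^2 + z*(2*x - 11) - 18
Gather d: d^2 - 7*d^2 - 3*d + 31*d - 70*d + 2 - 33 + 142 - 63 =-6*d^2 - 42*d + 48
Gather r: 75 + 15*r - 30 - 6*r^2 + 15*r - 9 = -6*r^2 + 30*r + 36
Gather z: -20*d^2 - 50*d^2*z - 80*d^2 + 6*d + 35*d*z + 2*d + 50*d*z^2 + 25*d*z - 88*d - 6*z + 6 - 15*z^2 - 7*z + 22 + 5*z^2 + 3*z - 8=-100*d^2 - 80*d + z^2*(50*d - 10) + z*(-50*d^2 + 60*d - 10) + 20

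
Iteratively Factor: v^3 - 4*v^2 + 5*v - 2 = (v - 1)*(v^2 - 3*v + 2) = (v - 2)*(v - 1)*(v - 1)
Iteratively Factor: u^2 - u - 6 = (u - 3)*(u + 2)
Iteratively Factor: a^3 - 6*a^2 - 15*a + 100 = (a + 4)*(a^2 - 10*a + 25) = (a - 5)*(a + 4)*(a - 5)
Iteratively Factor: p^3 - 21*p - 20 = (p + 1)*(p^2 - p - 20) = (p - 5)*(p + 1)*(p + 4)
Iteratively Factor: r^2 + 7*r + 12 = (r + 3)*(r + 4)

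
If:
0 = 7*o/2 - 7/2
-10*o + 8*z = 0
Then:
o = 1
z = 5/4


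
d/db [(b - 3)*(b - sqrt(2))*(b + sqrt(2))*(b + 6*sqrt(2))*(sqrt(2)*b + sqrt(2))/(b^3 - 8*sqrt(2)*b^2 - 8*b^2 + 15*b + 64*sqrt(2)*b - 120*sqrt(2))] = 2*(sqrt(2)*b^5 - 18*b^4 - 7*sqrt(2)*b^4 - 101*sqrt(2)*b^3 + 84*b^3 + 118*b^2 + 678*sqrt(2)*b^2 - 136*b + 480*sqrt(2)*b - 576*sqrt(2) - 140)/(b^4 - 16*sqrt(2)*b^3 - 10*b^3 + 153*b^2 + 160*sqrt(2)*b^2 - 1280*b - 400*sqrt(2)*b + 3200)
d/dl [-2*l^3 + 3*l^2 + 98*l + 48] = -6*l^2 + 6*l + 98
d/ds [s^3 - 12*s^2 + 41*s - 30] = 3*s^2 - 24*s + 41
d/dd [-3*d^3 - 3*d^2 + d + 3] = -9*d^2 - 6*d + 1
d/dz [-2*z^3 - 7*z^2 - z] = -6*z^2 - 14*z - 1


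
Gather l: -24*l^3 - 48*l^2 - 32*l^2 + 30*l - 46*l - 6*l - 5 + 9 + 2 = -24*l^3 - 80*l^2 - 22*l + 6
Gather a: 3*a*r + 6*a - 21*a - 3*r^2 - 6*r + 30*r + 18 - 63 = a*(3*r - 15) - 3*r^2 + 24*r - 45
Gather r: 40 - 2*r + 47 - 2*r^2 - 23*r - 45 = -2*r^2 - 25*r + 42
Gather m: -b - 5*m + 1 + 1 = -b - 5*m + 2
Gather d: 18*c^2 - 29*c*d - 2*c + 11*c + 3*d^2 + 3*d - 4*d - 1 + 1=18*c^2 + 9*c + 3*d^2 + d*(-29*c - 1)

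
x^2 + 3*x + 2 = (x + 1)*(x + 2)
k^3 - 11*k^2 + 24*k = k*(k - 8)*(k - 3)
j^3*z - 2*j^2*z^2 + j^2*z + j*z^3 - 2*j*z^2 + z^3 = (j - z)^2*(j*z + z)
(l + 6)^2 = l^2 + 12*l + 36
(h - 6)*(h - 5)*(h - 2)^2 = h^4 - 15*h^3 + 78*h^2 - 164*h + 120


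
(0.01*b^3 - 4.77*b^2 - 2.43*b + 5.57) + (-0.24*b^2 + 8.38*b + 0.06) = 0.01*b^3 - 5.01*b^2 + 5.95*b + 5.63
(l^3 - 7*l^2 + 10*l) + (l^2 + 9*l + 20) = l^3 - 6*l^2 + 19*l + 20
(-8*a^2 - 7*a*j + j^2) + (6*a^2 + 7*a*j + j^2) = -2*a^2 + 2*j^2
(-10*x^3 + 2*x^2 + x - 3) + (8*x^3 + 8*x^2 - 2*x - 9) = -2*x^3 + 10*x^2 - x - 12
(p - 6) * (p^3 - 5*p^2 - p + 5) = p^4 - 11*p^3 + 29*p^2 + 11*p - 30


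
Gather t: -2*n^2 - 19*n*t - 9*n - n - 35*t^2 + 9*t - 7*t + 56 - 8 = -2*n^2 - 10*n - 35*t^2 + t*(2 - 19*n) + 48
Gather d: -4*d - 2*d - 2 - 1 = -6*d - 3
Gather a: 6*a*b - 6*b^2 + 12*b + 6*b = 6*a*b - 6*b^2 + 18*b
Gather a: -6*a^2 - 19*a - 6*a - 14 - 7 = -6*a^2 - 25*a - 21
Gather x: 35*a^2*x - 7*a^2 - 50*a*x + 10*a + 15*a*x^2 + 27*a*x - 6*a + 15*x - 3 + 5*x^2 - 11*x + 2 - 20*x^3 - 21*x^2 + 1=-7*a^2 + 4*a - 20*x^3 + x^2*(15*a - 16) + x*(35*a^2 - 23*a + 4)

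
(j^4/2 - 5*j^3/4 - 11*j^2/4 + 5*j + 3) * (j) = j^5/2 - 5*j^4/4 - 11*j^3/4 + 5*j^2 + 3*j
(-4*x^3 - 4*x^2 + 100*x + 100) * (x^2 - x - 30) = -4*x^5 + 224*x^3 + 120*x^2 - 3100*x - 3000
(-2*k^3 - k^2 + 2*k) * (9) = -18*k^3 - 9*k^2 + 18*k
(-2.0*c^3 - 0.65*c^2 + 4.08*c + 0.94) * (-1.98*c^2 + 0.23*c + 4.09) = 3.96*c^5 + 0.827*c^4 - 16.4079*c^3 - 3.5813*c^2 + 16.9034*c + 3.8446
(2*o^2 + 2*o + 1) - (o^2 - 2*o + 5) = o^2 + 4*o - 4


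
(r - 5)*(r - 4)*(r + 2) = r^3 - 7*r^2 + 2*r + 40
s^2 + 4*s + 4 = (s + 2)^2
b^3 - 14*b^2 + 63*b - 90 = (b - 6)*(b - 5)*(b - 3)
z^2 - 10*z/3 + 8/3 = (z - 2)*(z - 4/3)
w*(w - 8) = w^2 - 8*w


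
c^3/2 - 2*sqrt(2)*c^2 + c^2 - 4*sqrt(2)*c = c*(c/2 + 1)*(c - 4*sqrt(2))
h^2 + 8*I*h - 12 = (h + 2*I)*(h + 6*I)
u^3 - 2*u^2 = u^2*(u - 2)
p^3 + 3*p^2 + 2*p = p*(p + 1)*(p + 2)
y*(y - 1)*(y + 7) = y^3 + 6*y^2 - 7*y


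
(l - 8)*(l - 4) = l^2 - 12*l + 32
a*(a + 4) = a^2 + 4*a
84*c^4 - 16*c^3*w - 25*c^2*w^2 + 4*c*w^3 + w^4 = (-3*c + w)*(-2*c + w)*(2*c + w)*(7*c + w)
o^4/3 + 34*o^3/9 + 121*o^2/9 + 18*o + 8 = (o/3 + 1)*(o + 1)*(o + 4/3)*(o + 6)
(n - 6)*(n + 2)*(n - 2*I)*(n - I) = n^4 - 4*n^3 - 3*I*n^3 - 14*n^2 + 12*I*n^2 + 8*n + 36*I*n + 24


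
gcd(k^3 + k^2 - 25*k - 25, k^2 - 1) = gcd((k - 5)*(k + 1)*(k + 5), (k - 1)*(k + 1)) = k + 1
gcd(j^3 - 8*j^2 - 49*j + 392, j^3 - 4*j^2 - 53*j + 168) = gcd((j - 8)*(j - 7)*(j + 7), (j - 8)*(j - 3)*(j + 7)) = j^2 - j - 56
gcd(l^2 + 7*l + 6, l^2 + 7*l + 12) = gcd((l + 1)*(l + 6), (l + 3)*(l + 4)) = 1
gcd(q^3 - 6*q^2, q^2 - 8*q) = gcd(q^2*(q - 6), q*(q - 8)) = q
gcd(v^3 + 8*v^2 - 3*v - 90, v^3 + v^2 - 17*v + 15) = v^2 + 2*v - 15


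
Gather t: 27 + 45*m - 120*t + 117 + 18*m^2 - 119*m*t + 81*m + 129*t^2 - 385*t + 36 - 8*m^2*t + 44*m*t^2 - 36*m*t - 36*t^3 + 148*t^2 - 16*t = 18*m^2 + 126*m - 36*t^3 + t^2*(44*m + 277) + t*(-8*m^2 - 155*m - 521) + 180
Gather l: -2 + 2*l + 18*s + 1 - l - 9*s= l + 9*s - 1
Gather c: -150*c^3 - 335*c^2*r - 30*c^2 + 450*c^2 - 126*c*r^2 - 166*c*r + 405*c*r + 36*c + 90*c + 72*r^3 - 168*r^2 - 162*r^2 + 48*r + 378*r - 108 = -150*c^3 + c^2*(420 - 335*r) + c*(-126*r^2 + 239*r + 126) + 72*r^3 - 330*r^2 + 426*r - 108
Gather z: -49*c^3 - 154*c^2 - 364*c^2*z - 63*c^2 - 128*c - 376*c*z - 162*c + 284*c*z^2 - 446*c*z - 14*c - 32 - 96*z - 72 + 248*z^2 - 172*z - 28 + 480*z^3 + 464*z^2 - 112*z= -49*c^3 - 217*c^2 - 304*c + 480*z^3 + z^2*(284*c + 712) + z*(-364*c^2 - 822*c - 380) - 132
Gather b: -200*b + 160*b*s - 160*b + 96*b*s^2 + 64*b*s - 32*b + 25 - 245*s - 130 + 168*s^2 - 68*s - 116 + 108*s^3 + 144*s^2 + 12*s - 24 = b*(96*s^2 + 224*s - 392) + 108*s^3 + 312*s^2 - 301*s - 245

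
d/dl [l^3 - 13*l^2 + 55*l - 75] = 3*l^2 - 26*l + 55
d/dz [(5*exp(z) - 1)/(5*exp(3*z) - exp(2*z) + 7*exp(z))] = (-50*exp(3*z) + 20*exp(2*z) - 2*exp(z) + 7)*exp(-z)/(25*exp(4*z) - 10*exp(3*z) + 71*exp(2*z) - 14*exp(z) + 49)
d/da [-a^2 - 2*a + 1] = -2*a - 2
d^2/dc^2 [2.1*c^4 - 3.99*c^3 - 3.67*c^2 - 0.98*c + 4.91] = 25.2*c^2 - 23.94*c - 7.34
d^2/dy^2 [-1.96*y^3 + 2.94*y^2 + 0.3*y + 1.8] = 5.88 - 11.76*y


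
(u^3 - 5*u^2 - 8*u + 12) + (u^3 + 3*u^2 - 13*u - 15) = 2*u^3 - 2*u^2 - 21*u - 3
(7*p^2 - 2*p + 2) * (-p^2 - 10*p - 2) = -7*p^4 - 68*p^3 + 4*p^2 - 16*p - 4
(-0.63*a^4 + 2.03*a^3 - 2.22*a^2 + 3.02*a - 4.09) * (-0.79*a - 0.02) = 0.4977*a^5 - 1.5911*a^4 + 1.7132*a^3 - 2.3414*a^2 + 3.1707*a + 0.0818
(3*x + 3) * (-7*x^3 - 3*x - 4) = -21*x^4 - 21*x^3 - 9*x^2 - 21*x - 12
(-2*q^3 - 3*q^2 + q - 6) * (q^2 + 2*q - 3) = -2*q^5 - 7*q^4 + q^3 + 5*q^2 - 15*q + 18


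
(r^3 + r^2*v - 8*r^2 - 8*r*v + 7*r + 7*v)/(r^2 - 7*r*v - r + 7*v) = (r^2 + r*v - 7*r - 7*v)/(r - 7*v)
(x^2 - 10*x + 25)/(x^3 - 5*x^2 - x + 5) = (x - 5)/(x^2 - 1)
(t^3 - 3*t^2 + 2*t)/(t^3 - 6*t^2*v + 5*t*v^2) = (t^2 - 3*t + 2)/(t^2 - 6*t*v + 5*v^2)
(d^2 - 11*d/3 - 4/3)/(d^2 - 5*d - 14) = (-3*d^2 + 11*d + 4)/(3*(-d^2 + 5*d + 14))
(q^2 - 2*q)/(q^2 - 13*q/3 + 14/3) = 3*q/(3*q - 7)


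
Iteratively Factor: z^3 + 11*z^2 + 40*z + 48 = (z + 4)*(z^2 + 7*z + 12) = (z + 3)*(z + 4)*(z + 4)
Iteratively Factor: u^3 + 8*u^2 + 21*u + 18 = (u + 3)*(u^2 + 5*u + 6) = (u + 3)^2*(u + 2)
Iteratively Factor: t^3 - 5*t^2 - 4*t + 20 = (t - 2)*(t^2 - 3*t - 10) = (t - 2)*(t + 2)*(t - 5)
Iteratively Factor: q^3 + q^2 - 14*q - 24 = (q + 3)*(q^2 - 2*q - 8) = (q + 2)*(q + 3)*(q - 4)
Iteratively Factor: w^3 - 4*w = (w + 2)*(w^2 - 2*w) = (w - 2)*(w + 2)*(w)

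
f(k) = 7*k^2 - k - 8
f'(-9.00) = -127.00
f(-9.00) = 568.00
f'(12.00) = 167.00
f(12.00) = 988.00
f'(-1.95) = -28.30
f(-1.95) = 20.57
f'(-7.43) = -105.02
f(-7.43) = 385.86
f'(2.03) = 27.42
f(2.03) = 18.82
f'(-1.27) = -18.78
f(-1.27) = 4.56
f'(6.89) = 95.46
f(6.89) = 317.41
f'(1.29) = 17.06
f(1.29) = 2.36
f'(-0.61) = -9.54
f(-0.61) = -4.79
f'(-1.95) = -28.30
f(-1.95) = 20.57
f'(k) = 14*k - 1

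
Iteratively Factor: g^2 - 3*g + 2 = (g - 2)*(g - 1)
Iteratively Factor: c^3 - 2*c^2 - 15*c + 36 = (c - 3)*(c^2 + c - 12) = (c - 3)^2*(c + 4)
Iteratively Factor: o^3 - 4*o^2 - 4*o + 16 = (o + 2)*(o^2 - 6*o + 8) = (o - 4)*(o + 2)*(o - 2)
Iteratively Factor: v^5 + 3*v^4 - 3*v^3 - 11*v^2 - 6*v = (v + 1)*(v^4 + 2*v^3 - 5*v^2 - 6*v) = (v - 2)*(v + 1)*(v^3 + 4*v^2 + 3*v) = v*(v - 2)*(v + 1)*(v^2 + 4*v + 3) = v*(v - 2)*(v + 1)*(v + 3)*(v + 1)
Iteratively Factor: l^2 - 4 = (l + 2)*(l - 2)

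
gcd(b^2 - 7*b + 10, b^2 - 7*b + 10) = b^2 - 7*b + 10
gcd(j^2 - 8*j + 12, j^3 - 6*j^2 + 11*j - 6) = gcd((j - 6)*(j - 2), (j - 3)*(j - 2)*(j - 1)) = j - 2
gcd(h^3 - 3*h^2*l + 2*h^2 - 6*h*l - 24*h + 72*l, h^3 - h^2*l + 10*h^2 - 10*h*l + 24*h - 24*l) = h + 6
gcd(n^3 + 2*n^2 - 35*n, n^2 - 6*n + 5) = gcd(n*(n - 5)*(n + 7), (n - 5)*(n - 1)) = n - 5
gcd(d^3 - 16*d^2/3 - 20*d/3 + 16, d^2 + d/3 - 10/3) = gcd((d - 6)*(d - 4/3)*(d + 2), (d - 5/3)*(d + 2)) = d + 2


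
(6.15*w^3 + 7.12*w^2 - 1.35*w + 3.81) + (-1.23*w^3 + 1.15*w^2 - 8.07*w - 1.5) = 4.92*w^3 + 8.27*w^2 - 9.42*w + 2.31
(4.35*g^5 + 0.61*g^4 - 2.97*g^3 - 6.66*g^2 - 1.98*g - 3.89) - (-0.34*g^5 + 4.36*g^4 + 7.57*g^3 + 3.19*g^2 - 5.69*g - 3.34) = 4.69*g^5 - 3.75*g^4 - 10.54*g^3 - 9.85*g^2 + 3.71*g - 0.55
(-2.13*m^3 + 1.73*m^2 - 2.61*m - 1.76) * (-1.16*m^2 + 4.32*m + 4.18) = 2.4708*m^5 - 11.2084*m^4 + 1.5978*m^3 - 2.0022*m^2 - 18.513*m - 7.3568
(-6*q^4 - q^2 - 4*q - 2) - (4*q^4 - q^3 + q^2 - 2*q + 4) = -10*q^4 + q^3 - 2*q^2 - 2*q - 6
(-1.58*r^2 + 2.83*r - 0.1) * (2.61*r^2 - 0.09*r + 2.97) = -4.1238*r^4 + 7.5285*r^3 - 5.2083*r^2 + 8.4141*r - 0.297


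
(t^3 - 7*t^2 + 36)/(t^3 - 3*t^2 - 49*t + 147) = (t^2 - 4*t - 12)/(t^2 - 49)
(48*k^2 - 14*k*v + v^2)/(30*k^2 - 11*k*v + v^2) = (-8*k + v)/(-5*k + v)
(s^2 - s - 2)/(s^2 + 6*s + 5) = (s - 2)/(s + 5)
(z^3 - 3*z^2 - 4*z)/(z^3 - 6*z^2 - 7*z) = (z - 4)/(z - 7)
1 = 1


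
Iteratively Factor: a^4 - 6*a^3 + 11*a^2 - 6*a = (a)*(a^3 - 6*a^2 + 11*a - 6) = a*(a - 2)*(a^2 - 4*a + 3) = a*(a - 2)*(a - 1)*(a - 3)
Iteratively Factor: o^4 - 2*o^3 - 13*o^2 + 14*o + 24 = (o + 1)*(o^3 - 3*o^2 - 10*o + 24) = (o + 1)*(o + 3)*(o^2 - 6*o + 8) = (o - 4)*(o + 1)*(o + 3)*(o - 2)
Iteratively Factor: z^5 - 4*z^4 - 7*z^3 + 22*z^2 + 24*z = (z + 2)*(z^4 - 6*z^3 + 5*z^2 + 12*z) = z*(z + 2)*(z^3 - 6*z^2 + 5*z + 12) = z*(z + 1)*(z + 2)*(z^2 - 7*z + 12) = z*(z - 3)*(z + 1)*(z + 2)*(z - 4)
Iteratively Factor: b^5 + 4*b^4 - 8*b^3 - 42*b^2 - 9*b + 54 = (b - 3)*(b^4 + 7*b^3 + 13*b^2 - 3*b - 18) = (b - 3)*(b + 3)*(b^3 + 4*b^2 + b - 6) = (b - 3)*(b + 3)^2*(b^2 + b - 2) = (b - 3)*(b + 2)*(b + 3)^2*(b - 1)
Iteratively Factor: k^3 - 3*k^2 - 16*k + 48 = (k - 4)*(k^2 + k - 12) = (k - 4)*(k - 3)*(k + 4)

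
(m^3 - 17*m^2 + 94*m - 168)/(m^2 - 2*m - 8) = (m^2 - 13*m + 42)/(m + 2)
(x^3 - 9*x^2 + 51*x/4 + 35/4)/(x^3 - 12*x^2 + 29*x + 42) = (x^2 - 2*x - 5/4)/(x^2 - 5*x - 6)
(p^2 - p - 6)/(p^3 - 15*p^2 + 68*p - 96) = (p + 2)/(p^2 - 12*p + 32)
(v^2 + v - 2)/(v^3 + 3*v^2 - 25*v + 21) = (v + 2)/(v^2 + 4*v - 21)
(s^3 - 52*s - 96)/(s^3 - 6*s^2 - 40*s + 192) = (s + 2)/(s - 4)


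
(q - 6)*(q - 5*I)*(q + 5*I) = q^3 - 6*q^2 + 25*q - 150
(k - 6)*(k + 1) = k^2 - 5*k - 6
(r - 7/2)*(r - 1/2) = r^2 - 4*r + 7/4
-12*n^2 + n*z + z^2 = (-3*n + z)*(4*n + z)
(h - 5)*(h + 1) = h^2 - 4*h - 5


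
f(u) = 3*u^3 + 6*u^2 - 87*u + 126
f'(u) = 9*u^2 + 12*u - 87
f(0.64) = 73.56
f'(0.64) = -75.63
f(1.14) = 39.06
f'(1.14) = -61.62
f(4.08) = 74.67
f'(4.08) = 111.78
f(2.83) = -4.16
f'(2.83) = 19.04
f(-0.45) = 166.09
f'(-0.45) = -90.58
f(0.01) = 125.13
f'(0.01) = -86.88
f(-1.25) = 238.27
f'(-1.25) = -87.94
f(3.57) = 28.38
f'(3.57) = 70.54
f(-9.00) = -792.00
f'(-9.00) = 534.00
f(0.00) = 126.00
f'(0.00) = -87.00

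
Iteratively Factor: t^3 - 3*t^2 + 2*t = (t - 2)*(t^2 - t) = (t - 2)*(t - 1)*(t)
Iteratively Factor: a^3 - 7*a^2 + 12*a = (a - 4)*(a^2 - 3*a) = (a - 4)*(a - 3)*(a)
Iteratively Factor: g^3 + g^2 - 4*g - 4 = (g - 2)*(g^2 + 3*g + 2) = (g - 2)*(g + 2)*(g + 1)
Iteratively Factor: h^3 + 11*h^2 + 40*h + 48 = (h + 3)*(h^2 + 8*h + 16) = (h + 3)*(h + 4)*(h + 4)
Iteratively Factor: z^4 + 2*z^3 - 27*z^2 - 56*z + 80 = (z + 4)*(z^3 - 2*z^2 - 19*z + 20) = (z - 1)*(z + 4)*(z^2 - z - 20) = (z - 5)*(z - 1)*(z + 4)*(z + 4)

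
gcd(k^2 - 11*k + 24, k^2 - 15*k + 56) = k - 8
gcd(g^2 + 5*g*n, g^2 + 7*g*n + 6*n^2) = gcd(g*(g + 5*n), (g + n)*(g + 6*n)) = 1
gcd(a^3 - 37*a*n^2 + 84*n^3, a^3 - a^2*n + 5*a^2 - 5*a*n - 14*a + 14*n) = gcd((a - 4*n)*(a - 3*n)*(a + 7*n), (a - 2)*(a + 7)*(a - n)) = 1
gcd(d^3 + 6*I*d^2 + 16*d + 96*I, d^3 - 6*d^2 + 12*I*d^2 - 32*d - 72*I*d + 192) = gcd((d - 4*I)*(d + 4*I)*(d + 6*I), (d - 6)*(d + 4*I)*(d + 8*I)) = d + 4*I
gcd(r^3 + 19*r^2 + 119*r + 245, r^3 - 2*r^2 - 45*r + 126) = r + 7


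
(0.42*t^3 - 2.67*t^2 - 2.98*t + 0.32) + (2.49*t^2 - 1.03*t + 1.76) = 0.42*t^3 - 0.18*t^2 - 4.01*t + 2.08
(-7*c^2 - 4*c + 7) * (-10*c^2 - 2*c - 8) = 70*c^4 + 54*c^3 - 6*c^2 + 18*c - 56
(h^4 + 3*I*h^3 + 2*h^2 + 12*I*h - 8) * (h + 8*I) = h^5 + 11*I*h^4 - 22*h^3 + 28*I*h^2 - 104*h - 64*I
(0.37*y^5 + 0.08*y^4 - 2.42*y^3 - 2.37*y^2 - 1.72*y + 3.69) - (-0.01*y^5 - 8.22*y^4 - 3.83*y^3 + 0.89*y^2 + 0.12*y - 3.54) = 0.38*y^5 + 8.3*y^4 + 1.41*y^3 - 3.26*y^2 - 1.84*y + 7.23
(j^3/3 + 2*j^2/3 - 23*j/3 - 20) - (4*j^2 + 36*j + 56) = j^3/3 - 10*j^2/3 - 131*j/3 - 76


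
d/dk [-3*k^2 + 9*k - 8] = 9 - 6*k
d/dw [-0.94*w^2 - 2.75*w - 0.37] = -1.88*w - 2.75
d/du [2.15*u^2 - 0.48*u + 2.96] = 4.3*u - 0.48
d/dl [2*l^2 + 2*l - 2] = 4*l + 2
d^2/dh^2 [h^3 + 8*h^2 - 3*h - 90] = 6*h + 16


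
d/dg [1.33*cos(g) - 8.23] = -1.33*sin(g)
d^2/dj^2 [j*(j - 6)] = 2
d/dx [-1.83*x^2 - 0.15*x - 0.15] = -3.66*x - 0.15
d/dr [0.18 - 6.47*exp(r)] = -6.47*exp(r)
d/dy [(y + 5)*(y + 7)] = 2*y + 12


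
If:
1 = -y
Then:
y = -1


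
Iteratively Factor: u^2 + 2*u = (u)*(u + 2)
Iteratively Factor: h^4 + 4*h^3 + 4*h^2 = (h)*(h^3 + 4*h^2 + 4*h) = h*(h + 2)*(h^2 + 2*h) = h*(h + 2)^2*(h)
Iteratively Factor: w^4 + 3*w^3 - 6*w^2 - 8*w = (w + 4)*(w^3 - w^2 - 2*w) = w*(w + 4)*(w^2 - w - 2) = w*(w - 2)*(w + 4)*(w + 1)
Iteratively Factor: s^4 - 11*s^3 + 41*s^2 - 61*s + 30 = (s - 2)*(s^3 - 9*s^2 + 23*s - 15) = (s - 5)*(s - 2)*(s^2 - 4*s + 3) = (s - 5)*(s - 3)*(s - 2)*(s - 1)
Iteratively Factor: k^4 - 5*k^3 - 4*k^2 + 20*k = (k)*(k^3 - 5*k^2 - 4*k + 20) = k*(k + 2)*(k^2 - 7*k + 10) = k*(k - 5)*(k + 2)*(k - 2)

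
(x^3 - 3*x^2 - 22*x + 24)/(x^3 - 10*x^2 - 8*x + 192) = (x - 1)/(x - 8)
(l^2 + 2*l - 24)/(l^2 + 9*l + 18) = (l - 4)/(l + 3)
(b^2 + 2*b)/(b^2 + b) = (b + 2)/(b + 1)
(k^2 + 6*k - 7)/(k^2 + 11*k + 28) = (k - 1)/(k + 4)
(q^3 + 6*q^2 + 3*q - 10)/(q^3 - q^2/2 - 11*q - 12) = 2*(q^2 + 4*q - 5)/(2*q^2 - 5*q - 12)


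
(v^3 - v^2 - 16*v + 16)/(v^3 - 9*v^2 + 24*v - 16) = (v + 4)/(v - 4)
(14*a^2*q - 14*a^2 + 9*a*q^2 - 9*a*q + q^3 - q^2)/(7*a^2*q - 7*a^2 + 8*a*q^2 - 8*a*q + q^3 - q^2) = (2*a + q)/(a + q)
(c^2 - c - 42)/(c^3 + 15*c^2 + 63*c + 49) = (c^2 - c - 42)/(c^3 + 15*c^2 + 63*c + 49)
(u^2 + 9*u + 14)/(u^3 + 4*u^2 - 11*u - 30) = (u + 7)/(u^2 + 2*u - 15)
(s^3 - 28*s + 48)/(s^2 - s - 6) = (-s^3 + 28*s - 48)/(-s^2 + s + 6)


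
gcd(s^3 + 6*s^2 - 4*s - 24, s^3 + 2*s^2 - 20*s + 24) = s^2 + 4*s - 12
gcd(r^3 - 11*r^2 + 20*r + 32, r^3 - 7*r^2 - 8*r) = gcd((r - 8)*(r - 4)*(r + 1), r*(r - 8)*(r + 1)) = r^2 - 7*r - 8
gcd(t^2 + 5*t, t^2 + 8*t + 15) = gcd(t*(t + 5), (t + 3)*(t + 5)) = t + 5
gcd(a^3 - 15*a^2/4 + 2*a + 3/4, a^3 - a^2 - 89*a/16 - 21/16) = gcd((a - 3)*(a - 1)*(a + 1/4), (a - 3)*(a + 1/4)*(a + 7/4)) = a^2 - 11*a/4 - 3/4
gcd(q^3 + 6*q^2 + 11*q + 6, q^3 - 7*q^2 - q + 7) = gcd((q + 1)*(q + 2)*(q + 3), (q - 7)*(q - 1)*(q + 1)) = q + 1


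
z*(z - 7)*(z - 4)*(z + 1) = z^4 - 10*z^3 + 17*z^2 + 28*z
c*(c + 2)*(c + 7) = c^3 + 9*c^2 + 14*c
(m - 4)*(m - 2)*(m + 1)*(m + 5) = m^4 - 23*m^2 + 18*m + 40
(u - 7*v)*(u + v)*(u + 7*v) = u^3 + u^2*v - 49*u*v^2 - 49*v^3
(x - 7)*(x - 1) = x^2 - 8*x + 7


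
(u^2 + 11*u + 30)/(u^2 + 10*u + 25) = (u + 6)/(u + 5)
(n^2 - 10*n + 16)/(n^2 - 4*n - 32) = (n - 2)/(n + 4)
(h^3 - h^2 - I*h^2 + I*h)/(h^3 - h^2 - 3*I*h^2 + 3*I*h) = (h - I)/(h - 3*I)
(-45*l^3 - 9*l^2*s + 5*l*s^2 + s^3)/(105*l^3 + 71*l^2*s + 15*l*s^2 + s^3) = (-3*l + s)/(7*l + s)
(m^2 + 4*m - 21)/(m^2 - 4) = (m^2 + 4*m - 21)/(m^2 - 4)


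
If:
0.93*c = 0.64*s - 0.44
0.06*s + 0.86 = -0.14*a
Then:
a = -0.428571428571429*s - 6.14285714285714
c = 0.688172043010753*s - 0.473118279569892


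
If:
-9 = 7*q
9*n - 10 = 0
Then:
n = 10/9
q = -9/7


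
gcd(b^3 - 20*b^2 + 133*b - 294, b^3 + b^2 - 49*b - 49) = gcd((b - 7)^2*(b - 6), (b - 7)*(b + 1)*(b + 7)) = b - 7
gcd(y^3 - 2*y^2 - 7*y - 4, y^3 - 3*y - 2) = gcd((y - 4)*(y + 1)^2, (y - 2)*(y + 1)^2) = y^2 + 2*y + 1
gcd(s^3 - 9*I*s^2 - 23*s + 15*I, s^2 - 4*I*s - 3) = s^2 - 4*I*s - 3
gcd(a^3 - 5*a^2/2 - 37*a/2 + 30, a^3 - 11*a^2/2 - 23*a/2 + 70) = a - 5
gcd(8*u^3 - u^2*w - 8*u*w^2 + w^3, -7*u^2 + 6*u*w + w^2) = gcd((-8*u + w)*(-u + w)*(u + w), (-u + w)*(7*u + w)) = u - w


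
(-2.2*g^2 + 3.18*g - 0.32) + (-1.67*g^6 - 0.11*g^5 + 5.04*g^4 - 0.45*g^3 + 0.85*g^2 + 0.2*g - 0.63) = -1.67*g^6 - 0.11*g^5 + 5.04*g^4 - 0.45*g^3 - 1.35*g^2 + 3.38*g - 0.95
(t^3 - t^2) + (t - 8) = t^3 - t^2 + t - 8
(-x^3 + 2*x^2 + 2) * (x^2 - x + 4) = -x^5 + 3*x^4 - 6*x^3 + 10*x^2 - 2*x + 8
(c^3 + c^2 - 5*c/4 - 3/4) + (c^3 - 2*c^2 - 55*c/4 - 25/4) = 2*c^3 - c^2 - 15*c - 7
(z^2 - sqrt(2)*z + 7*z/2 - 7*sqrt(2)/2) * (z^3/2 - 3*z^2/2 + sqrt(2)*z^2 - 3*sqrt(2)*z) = z^5/2 + z^4/4 + sqrt(2)*z^4/2 - 29*z^3/4 + sqrt(2)*z^3/4 - 21*sqrt(2)*z^2/4 - z^2 + 21*z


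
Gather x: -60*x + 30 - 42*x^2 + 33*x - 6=-42*x^2 - 27*x + 24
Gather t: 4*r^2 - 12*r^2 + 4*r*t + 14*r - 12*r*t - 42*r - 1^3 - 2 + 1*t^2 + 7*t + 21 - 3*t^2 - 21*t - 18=-8*r^2 - 28*r - 2*t^2 + t*(-8*r - 14)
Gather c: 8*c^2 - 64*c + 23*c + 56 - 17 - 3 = 8*c^2 - 41*c + 36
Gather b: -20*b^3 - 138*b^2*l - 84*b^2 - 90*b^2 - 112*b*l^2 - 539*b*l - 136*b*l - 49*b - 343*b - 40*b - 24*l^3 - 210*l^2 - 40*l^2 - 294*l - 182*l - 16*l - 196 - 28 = -20*b^3 + b^2*(-138*l - 174) + b*(-112*l^2 - 675*l - 432) - 24*l^3 - 250*l^2 - 492*l - 224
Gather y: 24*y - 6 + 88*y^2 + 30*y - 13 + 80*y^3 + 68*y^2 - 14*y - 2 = 80*y^3 + 156*y^2 + 40*y - 21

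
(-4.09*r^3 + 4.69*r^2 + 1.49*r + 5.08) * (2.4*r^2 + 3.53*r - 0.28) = -9.816*r^5 - 3.1817*r^4 + 21.2769*r^3 + 16.1385*r^2 + 17.5152*r - 1.4224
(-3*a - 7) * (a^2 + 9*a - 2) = -3*a^3 - 34*a^2 - 57*a + 14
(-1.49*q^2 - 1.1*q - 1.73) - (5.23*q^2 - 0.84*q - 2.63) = -6.72*q^2 - 0.26*q + 0.9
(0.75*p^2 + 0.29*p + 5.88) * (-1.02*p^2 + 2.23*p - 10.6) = -0.765*p^4 + 1.3767*p^3 - 13.3009*p^2 + 10.0384*p - 62.328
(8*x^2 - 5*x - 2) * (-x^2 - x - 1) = -8*x^4 - 3*x^3 - x^2 + 7*x + 2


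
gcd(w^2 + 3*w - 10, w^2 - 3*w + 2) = w - 2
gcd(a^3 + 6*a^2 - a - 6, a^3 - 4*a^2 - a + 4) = a^2 - 1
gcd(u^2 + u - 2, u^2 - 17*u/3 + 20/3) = 1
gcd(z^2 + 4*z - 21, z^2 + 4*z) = 1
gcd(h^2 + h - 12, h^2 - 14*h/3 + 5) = h - 3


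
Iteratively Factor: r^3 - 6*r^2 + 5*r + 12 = (r - 4)*(r^2 - 2*r - 3) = (r - 4)*(r - 3)*(r + 1)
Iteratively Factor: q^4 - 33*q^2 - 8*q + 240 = (q - 5)*(q^3 + 5*q^2 - 8*q - 48) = (q - 5)*(q + 4)*(q^2 + q - 12) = (q - 5)*(q - 3)*(q + 4)*(q + 4)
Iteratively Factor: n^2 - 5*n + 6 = (n - 2)*(n - 3)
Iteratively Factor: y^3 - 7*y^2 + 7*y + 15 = (y + 1)*(y^2 - 8*y + 15) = (y - 3)*(y + 1)*(y - 5)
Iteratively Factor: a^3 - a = (a + 1)*(a^2 - a) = a*(a + 1)*(a - 1)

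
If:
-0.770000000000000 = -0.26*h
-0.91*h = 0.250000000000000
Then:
No Solution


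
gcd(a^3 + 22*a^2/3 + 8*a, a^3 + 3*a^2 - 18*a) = a^2 + 6*a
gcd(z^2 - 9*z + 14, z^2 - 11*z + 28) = z - 7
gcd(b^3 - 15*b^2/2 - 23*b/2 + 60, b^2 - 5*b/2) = b - 5/2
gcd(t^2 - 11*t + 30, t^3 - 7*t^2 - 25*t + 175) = t - 5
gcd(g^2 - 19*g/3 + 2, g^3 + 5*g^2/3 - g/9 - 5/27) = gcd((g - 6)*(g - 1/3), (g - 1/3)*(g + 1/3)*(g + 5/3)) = g - 1/3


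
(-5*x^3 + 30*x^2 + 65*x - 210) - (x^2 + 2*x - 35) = -5*x^3 + 29*x^2 + 63*x - 175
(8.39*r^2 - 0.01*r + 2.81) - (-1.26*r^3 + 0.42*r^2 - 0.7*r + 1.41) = 1.26*r^3 + 7.97*r^2 + 0.69*r + 1.4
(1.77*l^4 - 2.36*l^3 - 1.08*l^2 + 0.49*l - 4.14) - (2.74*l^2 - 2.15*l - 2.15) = 1.77*l^4 - 2.36*l^3 - 3.82*l^2 + 2.64*l - 1.99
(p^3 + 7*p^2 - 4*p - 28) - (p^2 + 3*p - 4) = p^3 + 6*p^2 - 7*p - 24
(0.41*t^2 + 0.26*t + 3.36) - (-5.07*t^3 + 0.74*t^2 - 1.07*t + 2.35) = 5.07*t^3 - 0.33*t^2 + 1.33*t + 1.01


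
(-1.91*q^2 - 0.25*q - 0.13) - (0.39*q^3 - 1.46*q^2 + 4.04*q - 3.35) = -0.39*q^3 - 0.45*q^2 - 4.29*q + 3.22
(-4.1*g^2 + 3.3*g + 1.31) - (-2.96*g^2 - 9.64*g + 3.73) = -1.14*g^2 + 12.94*g - 2.42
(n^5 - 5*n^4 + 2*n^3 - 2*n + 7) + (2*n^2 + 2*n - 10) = n^5 - 5*n^4 + 2*n^3 + 2*n^2 - 3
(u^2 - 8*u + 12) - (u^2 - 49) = 61 - 8*u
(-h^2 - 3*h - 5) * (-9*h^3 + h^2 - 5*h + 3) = 9*h^5 + 26*h^4 + 47*h^3 + 7*h^2 + 16*h - 15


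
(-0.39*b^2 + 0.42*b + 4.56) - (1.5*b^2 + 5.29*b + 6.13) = -1.89*b^2 - 4.87*b - 1.57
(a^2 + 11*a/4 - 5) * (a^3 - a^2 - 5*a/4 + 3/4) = a^5 + 7*a^4/4 - 9*a^3 + 37*a^2/16 + 133*a/16 - 15/4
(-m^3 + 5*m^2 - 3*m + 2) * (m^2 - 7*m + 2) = -m^5 + 12*m^4 - 40*m^3 + 33*m^2 - 20*m + 4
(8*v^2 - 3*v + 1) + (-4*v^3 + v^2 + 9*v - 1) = -4*v^3 + 9*v^2 + 6*v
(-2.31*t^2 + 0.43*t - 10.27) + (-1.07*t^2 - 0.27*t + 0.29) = -3.38*t^2 + 0.16*t - 9.98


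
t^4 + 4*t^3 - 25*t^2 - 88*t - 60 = (t - 5)*(t + 1)*(t + 2)*(t + 6)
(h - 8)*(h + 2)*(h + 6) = h^3 - 52*h - 96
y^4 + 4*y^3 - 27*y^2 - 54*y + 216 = (y - 3)^2*(y + 4)*(y + 6)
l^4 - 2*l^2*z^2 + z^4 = (l - z)^2*(l + z)^2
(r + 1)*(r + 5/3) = r^2 + 8*r/3 + 5/3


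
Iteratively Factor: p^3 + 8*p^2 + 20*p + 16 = (p + 2)*(p^2 + 6*p + 8) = (p + 2)*(p + 4)*(p + 2)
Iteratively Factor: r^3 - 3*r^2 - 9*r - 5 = (r - 5)*(r^2 + 2*r + 1) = (r - 5)*(r + 1)*(r + 1)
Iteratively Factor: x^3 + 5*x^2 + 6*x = (x + 3)*(x^2 + 2*x) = (x + 2)*(x + 3)*(x)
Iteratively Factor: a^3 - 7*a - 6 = (a - 3)*(a^2 + 3*a + 2) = (a - 3)*(a + 1)*(a + 2)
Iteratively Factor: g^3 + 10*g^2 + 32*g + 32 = (g + 4)*(g^2 + 6*g + 8) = (g + 4)^2*(g + 2)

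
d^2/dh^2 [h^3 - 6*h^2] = 6*h - 12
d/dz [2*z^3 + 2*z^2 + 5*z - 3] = 6*z^2 + 4*z + 5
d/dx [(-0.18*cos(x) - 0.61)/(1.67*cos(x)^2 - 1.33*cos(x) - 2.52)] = (-0.3006*cos(x)^2 - 2.0374*cos(x) + 0.3577)*sin(x)/(2.7889*cos(x)^4 - 4.4422*cos(x)^3 - 6.6479*cos(x)^2 + 6.7032*cos(x) + 6.3504)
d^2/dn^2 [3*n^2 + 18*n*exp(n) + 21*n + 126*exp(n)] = 18*n*exp(n) + 162*exp(n) + 6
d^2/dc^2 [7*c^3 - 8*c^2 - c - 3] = 42*c - 16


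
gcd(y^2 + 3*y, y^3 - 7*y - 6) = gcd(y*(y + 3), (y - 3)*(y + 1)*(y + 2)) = 1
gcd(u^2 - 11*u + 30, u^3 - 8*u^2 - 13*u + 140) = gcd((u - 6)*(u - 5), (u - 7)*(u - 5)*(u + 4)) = u - 5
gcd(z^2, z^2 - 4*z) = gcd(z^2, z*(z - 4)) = z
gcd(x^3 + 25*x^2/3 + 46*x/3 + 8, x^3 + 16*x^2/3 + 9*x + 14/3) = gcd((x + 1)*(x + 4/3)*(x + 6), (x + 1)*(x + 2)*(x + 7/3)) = x + 1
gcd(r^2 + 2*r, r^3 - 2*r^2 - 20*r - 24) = r + 2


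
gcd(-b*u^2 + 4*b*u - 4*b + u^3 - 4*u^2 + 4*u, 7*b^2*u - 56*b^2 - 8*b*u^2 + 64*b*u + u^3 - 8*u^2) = -b + u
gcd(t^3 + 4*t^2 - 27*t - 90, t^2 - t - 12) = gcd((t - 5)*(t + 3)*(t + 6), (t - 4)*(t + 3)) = t + 3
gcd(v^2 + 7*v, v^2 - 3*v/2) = v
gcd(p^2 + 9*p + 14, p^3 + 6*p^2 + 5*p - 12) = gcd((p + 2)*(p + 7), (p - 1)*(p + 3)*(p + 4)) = 1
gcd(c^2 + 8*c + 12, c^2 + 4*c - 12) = c + 6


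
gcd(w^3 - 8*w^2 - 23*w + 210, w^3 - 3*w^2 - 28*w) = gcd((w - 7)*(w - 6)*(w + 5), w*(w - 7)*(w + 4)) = w - 7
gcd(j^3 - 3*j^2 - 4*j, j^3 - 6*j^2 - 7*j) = j^2 + j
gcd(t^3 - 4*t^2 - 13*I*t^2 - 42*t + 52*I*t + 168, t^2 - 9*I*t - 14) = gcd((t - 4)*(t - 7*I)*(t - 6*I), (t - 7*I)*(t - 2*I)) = t - 7*I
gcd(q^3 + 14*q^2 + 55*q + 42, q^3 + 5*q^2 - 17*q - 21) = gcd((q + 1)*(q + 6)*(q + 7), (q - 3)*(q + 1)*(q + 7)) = q^2 + 8*q + 7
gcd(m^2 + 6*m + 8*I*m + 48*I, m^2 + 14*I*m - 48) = m + 8*I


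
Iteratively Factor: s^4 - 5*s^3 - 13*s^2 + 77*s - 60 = (s + 4)*(s^3 - 9*s^2 + 23*s - 15) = (s - 5)*(s + 4)*(s^2 - 4*s + 3) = (s - 5)*(s - 1)*(s + 4)*(s - 3)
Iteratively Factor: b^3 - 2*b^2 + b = (b - 1)*(b^2 - b) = (b - 1)^2*(b)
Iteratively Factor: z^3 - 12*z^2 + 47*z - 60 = (z - 5)*(z^2 - 7*z + 12) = (z - 5)*(z - 4)*(z - 3)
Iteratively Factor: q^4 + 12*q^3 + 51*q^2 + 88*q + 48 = (q + 4)*(q^3 + 8*q^2 + 19*q + 12) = (q + 3)*(q + 4)*(q^2 + 5*q + 4) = (q + 1)*(q + 3)*(q + 4)*(q + 4)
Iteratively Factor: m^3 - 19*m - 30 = (m - 5)*(m^2 + 5*m + 6) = (m - 5)*(m + 2)*(m + 3)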